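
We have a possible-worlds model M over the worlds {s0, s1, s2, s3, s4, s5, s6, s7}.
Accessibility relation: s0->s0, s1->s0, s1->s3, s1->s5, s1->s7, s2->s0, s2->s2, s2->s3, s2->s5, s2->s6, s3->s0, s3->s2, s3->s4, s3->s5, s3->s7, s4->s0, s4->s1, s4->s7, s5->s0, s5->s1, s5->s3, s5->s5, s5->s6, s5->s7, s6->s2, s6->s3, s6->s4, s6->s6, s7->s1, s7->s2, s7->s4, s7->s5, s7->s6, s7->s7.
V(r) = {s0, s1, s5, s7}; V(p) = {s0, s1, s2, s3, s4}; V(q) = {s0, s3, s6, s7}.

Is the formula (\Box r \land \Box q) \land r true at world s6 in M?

No

At s6: \Box r \land \Box q is false, r is false, so (\Box r \land \Box q) \land r is false.
  At s6: \Box r is false, \Box q is false, so \Box r \land \Box q is false.
    At s6: \Box r requires r at every successor {s2, s3, s4, s6}.
      r fails at s2, so \Box r is false at s6.
    At s6: \Box q requires q at every successor {s2, s3, s4, s6}.
      q fails at s2, so \Box q is false at s6.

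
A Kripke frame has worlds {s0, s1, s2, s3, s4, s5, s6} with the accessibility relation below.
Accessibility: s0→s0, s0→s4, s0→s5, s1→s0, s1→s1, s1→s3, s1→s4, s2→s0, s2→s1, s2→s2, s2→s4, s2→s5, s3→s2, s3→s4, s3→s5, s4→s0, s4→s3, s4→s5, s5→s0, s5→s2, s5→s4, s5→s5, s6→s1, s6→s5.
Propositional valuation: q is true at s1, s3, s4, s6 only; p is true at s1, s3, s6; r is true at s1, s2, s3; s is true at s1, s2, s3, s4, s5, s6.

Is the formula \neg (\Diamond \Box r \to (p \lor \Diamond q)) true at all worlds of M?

Let φ = \neg (\Diamond \Box r \to (p \lor \Diamond q)). Evaluate φ at each world:
  s0 (successors {s0, s4, s5}): φ is false.
  s1 (successors {s0, s1, s3, s4}): φ is false.
  s2 (successors {s0, s1, s2, s4, s5}): φ is false.
  s3 (successors {s2, s4, s5}): φ is false.
  s4 (successors {s0, s3, s5}): φ is false.
  s5 (successors {s0, s2, s4, s5}): φ is false.
  s6 (successors {s1, s5}): φ is false.
Detail at s0 (counterexample):
  At s0: \Diamond \Box r \to (p \lor \Diamond q) is true, so \neg (\Diamond \Box r \to (p \lor \Diamond q)) is false.
    At s0: \Diamond \Box r is false, p \lor \Diamond q is true, so \Diamond \Box r \to (p \lor \Diamond q) is true.
      At s0: \Diamond \Box r requires \Box r at some successor in {s0, s4, s5}.
        At s0: \Box r is false.
        At s4: \Box r is false.
        At s5: \Box r is false.
      So \Diamond \Box r is false at s0.
      At s0: p is false, \Diamond q is true, so p \lor \Diamond q is true.

No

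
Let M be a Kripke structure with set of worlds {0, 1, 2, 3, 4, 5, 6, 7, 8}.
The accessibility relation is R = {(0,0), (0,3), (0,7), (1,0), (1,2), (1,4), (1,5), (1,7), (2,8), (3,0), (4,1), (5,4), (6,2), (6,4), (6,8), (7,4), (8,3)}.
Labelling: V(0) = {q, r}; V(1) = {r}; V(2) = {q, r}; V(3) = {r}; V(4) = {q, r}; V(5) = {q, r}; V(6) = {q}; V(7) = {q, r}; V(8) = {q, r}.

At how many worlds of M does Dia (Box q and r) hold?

5

Let φ = Dia (Box q and r). Evaluate φ at each world:
  0 (successors {0, 3, 7}): φ is true.
  1 (successors {0, 2, 4, 5, 7}): φ is true.
  2 (successors {8}): φ is false.
  3 (successors {0}): φ is false.
  4 (successors {1}): φ is true.
  5 (successors {4}): φ is false.
  6 (successors {2, 4, 8}): φ is true.
  7 (successors {4}): φ is false.
  8 (successors {3}): φ is true.
For instance, at 4:
  At 4: Dia (Box q and r) requires Box q and r at some successor in {1}.
    Box q and r holds at 1, so Dia (Box q and r) is true at 4.
      At 1: Box q is true, r is true, so Box q and r is true.
Satisfying worlds: {0, 1, 4, 6, 8}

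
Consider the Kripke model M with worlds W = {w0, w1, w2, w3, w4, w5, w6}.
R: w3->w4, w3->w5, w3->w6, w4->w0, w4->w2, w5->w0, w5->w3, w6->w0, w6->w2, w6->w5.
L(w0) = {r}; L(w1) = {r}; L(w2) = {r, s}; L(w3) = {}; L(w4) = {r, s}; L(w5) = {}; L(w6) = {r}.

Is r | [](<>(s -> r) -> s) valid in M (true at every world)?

No

Let φ = r | [](<>(s -> r) -> s). Evaluate φ at each world:
  w0 (successors ∅): φ is true.
  w1 (successors ∅): φ is true.
  w2 (successors ∅): φ is true.
  w3 (successors {w4, w5, w6}): φ is false.
  w4 (successors {w0, w2}): φ is true.
  w5 (successors {w0, w3}): φ is false.
  w6 (successors {w0, w2, w5}): φ is true.
Detail at w3 (counterexample):
  At w3: r is false, [](<>(s -> r) -> s) is false, so r | [](<>(s -> r) -> s) is false.
    At w3: [](<>(s -> r) -> s) requires <>(s -> r) -> s at every successor {w4, w5, w6}.
      <>(s -> r) -> s fails at w5, so [](<>(s -> r) -> s) is false at w3.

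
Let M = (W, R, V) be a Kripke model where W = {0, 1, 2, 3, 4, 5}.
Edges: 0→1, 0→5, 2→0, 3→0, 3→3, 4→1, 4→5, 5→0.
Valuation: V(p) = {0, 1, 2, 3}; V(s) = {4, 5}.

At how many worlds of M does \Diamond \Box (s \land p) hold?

Let φ = \Diamond \Box (s \land p). Evaluate φ at each world:
  0 (successors {1, 5}): φ is true.
  1 (successors ∅): φ is false.
  2 (successors {0}): φ is false.
  3 (successors {0, 3}): φ is false.
  4 (successors {1, 5}): φ is true.
  5 (successors {0}): φ is false.
For instance, at 4:
  At 4: \Diamond \Box (s \land p) requires \Box (s \land p) at some successor in {1, 5}.
    \Box (s \land p) holds at 1, so \Diamond \Box (s \land p) is true at 4.
      At 1: no accessible worlds, so \Box (s \land p) holds vacuously.
Satisfying worlds: {0, 4}

2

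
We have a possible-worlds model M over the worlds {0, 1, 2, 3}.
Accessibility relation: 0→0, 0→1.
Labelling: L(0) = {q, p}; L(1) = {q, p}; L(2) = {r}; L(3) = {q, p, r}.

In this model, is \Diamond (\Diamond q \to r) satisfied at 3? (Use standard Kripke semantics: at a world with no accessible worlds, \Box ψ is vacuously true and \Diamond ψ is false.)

At 3: no accessible worlds, so \Diamond (\Diamond q \to r) is false.

No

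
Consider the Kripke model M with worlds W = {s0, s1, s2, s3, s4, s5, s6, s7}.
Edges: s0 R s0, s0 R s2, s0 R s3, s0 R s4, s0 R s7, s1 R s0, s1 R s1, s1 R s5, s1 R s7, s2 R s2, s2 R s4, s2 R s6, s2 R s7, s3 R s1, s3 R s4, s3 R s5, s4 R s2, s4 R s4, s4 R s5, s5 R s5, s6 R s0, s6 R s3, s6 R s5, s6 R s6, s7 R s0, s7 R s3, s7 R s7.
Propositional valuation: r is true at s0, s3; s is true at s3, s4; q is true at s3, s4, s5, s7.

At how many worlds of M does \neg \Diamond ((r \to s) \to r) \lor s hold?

4

Recall that \Diamond ψ holds at a world iff ψ holds at some accessible world.
Let φ = \neg \Diamond ((r \to s) \to r) \lor s. Evaluate φ at each world:
  s0 (successors {s0, s2, s3, s4, s7}): φ is false.
  s1 (successors {s0, s1, s5, s7}): φ is false.
  s2 (successors {s2, s4, s6, s7}): φ is true.
  s3 (successors {s1, s4, s5}): φ is true.
  s4 (successors {s2, s4, s5}): φ is true.
  s5 (successors {s5}): φ is true.
  s6 (successors {s0, s3, s5, s6}): φ is false.
  s7 (successors {s0, s3, s7}): φ is false.
For instance, at s4:
  At s4: \neg \Diamond ((r \to s) \to r) is true, s is true, so \neg \Diamond ((r \to s) \to r) \lor s is true.
    At s4: \Diamond ((r \to s) \to r) is false, so \neg \Diamond ((r \to s) \to r) is true.
      At s4: \Diamond ((r \to s) \to r) requires (r \to s) \to r at some successor in {s2, s4, s5}.
        At s2: (r \to s) \to r is false.
        At s4: (r \to s) \to r is false.
        At s5: (r \to s) \to r is false.
      So \Diamond ((r \to s) \to r) is false at s4.
Satisfying worlds: {s2, s3, s4, s5}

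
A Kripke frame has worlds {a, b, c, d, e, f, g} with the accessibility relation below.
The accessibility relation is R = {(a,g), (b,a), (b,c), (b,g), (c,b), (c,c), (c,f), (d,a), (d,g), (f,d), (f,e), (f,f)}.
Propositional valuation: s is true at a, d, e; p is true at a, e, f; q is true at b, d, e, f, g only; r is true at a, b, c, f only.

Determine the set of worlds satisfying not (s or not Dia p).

b, c, f

Let φ = not (s or not Dia p). Evaluate φ at each world:
  a (successors {g}): φ is false.
  b (successors {a, c, g}): φ is true.
  c (successors {b, c, f}): φ is true.
  d (successors {a, g}): φ is false.
  e (successors ∅): φ is false.
  f (successors {d, e, f}): φ is true.
  g (successors ∅): φ is false.
For instance, at a:
  At a: s or not Dia p is true, so not (s or not Dia p) is false.
    At a: s is true, not Dia p is true, so s or not Dia p is true.
      At a: Dia p is false, so not Dia p is true.
Satisfying worlds: {b, c, f}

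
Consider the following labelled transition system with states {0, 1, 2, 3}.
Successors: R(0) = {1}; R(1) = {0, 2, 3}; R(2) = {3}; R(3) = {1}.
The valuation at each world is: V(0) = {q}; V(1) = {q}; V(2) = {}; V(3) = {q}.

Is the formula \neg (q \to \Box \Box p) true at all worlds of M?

Recall that \Box ψ holds at a world iff ψ holds at every accessible world, and \Diamond ψ holds iff ψ holds at some accessible world.
Let φ = \neg (q \to \Box \Box p). Evaluate φ at each world:
  0 (successors {1}): φ is true.
  1 (successors {0, 2, 3}): φ is true.
  2 (successors {3}): φ is false.
  3 (successors {1}): φ is true.
Detail at 2 (counterexample):
  At 2: q \to \Box \Box p is true, so \neg (q \to \Box \Box p) is false.
    At 2: q is false, \Box \Box p is false, so q \to \Box \Box p is true.
      At 2: \Box \Box p requires \Box p at every successor {3}.
        \Box p fails at 3, so \Box \Box p is false at 2.

No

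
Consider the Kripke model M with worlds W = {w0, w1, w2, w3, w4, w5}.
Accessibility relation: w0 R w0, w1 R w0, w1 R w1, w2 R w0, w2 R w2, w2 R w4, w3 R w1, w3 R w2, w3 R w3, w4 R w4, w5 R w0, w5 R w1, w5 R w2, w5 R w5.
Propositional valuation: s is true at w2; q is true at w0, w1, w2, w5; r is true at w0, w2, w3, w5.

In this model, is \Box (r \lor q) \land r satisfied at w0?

At w0: \Box (r \lor q) is true, r is true, so \Box (r \lor q) \land r is true.
  At w0: \Box (r \lor q) requires r \lor q at every successor {w0}.
    At w0: r \lor q is true.
  So \Box (r \lor q) is true at w0.

Yes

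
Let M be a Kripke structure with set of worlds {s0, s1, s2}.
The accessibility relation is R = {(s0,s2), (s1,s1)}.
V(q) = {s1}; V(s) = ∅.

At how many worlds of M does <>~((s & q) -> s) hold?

0

Recall that <>ψ holds at a world iff ψ holds at some accessible world.
Let φ = <>~((s & q) -> s). Evaluate φ at each world:
  s0 (successors {s2}): φ is false.
  s1 (successors {s1}): φ is false.
  s2 (successors ∅): φ is false.
For instance, at s1:
  At s1: <>~((s & q) -> s) requires ~((s & q) -> s) at some successor in {s1}.
    At s1: ~((s & q) -> s) is false.
  So <>~((s & q) -> s) is false at s1.
Satisfying worlds: none.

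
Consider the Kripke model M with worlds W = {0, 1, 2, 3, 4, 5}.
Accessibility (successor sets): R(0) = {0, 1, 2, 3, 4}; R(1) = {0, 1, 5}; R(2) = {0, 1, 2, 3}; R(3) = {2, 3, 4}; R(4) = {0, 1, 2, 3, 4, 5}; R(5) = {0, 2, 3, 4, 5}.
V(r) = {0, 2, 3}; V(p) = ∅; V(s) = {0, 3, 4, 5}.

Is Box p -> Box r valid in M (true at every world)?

Let φ = Box p -> Box r. Evaluate φ at each world:
  0 (successors {0, 1, 2, 3, 4}): φ is true.
  1 (successors {0, 1, 5}): φ is true.
  2 (successors {0, 1, 2, 3}): φ is true.
  3 (successors {2, 3, 4}): φ is true.
  4 (successors {0, 1, 2, 3, 4, 5}): φ is true.
  5 (successors {0, 2, 3, 4, 5}): φ is true.
For instance, at 0:
  At 0: Box p is false, Box r is false, so Box p -> Box r is true.
    At 0: Box p requires p at every successor {0, 1, 2, 3, 4}.
      p fails at 0, so Box p is false at 0.
    At 0: Box r requires r at every successor {0, 1, 2, 3, 4}.
      r fails at 1, so Box r is false at 0.

Yes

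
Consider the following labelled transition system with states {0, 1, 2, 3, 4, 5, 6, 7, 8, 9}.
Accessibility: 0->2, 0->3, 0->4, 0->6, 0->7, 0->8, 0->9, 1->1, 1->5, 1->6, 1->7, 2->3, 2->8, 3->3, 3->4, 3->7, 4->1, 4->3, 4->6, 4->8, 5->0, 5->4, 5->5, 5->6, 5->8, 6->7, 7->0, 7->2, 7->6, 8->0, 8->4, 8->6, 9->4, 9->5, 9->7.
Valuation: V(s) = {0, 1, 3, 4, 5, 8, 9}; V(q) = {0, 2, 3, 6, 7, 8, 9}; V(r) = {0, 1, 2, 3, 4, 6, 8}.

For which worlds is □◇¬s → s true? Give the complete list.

Let φ = □◇¬s → s. Evaluate φ at each world:
  0 (successors {2, 3, 4, 6, 7, 8, 9}): φ is true.
  1 (successors {1, 5, 6, 7}): φ is true.
  2 (successors {3, 8}): φ is false.
  3 (successors {3, 4, 7}): φ is true.
  4 (successors {1, 3, 6, 8}): φ is true.
  5 (successors {0, 4, 5, 6, 8}): φ is true.
  6 (successors {7}): φ is false.
  7 (successors {0, 2, 6}): φ is true.
  8 (successors {0, 4, 6}): φ is true.
  9 (successors {4, 5, 7}): φ is true.
For instance, at 2:
  At 2: □◇¬s is true, s is false, so □◇¬s → s is false.
    At 2: □◇¬s requires ◇¬s at every successor {3, 8}.
      At 3: ◇¬s is true.
      At 8: ◇¬s is true.
    So □◇¬s is true at 2.
Satisfying worlds: {0, 1, 3, 4, 5, 7, 8, 9}

0, 1, 3, 4, 5, 7, 8, 9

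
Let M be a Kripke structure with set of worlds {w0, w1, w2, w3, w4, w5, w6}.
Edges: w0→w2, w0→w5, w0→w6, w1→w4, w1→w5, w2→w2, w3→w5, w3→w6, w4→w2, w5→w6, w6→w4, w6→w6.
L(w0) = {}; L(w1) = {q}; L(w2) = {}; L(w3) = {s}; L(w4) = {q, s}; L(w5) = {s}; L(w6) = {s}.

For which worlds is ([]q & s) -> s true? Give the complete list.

Let φ = ([]q & s) -> s. Evaluate φ at each world:
  w0 (successors {w2, w5, w6}): φ is true.
  w1 (successors {w4, w5}): φ is true.
  w2 (successors {w2}): φ is true.
  w3 (successors {w5, w6}): φ is true.
  w4 (successors {w2}): φ is true.
  w5 (successors {w6}): φ is true.
  w6 (successors {w4, w6}): φ is true.
For instance, at w4:
  At w4: []q & s is false, s is true, so ([]q & s) -> s is true.
    At w4: []q is false, s is true, so []q & s is false.
      At w4: []q requires q at every successor {w2}.
        q fails at w2, so []q is false at w4.
Satisfying worlds: {w0, w1, w2, w3, w4, w5, w6}

w0, w1, w2, w3, w4, w5, w6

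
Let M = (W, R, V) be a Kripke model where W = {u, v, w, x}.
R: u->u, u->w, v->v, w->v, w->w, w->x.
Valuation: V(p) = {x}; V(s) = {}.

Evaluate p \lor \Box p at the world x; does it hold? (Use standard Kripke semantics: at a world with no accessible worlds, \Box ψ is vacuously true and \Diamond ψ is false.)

Yes

Recall that \Box ψ holds at a world iff ψ holds at every accessible world, and \Diamond ψ holds iff ψ holds at some accessible world.
At x: p is true, \Box p is true, so p \lor \Box p is true.
  At x: no accessible worlds, so \Box p holds vacuously.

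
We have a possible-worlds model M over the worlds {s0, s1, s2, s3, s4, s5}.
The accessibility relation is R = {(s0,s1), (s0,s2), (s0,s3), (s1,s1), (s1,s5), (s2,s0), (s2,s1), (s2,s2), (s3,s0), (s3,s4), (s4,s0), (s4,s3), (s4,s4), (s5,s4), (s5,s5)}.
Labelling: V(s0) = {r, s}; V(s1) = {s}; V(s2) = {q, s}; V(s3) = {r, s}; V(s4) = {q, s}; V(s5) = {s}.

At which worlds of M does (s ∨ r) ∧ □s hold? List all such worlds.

s0, s1, s2, s3, s4, s5

Recall that □ψ holds at a world iff ψ holds at every accessible world, and ◇ψ holds iff ψ holds at some accessible world.
Let φ = (s ∨ r) ∧ □s. Evaluate φ at each world:
  s0 (successors {s1, s2, s3}): φ is true.
  s1 (successors {s1, s5}): φ is true.
  s2 (successors {s0, s1, s2}): φ is true.
  s3 (successors {s0, s4}): φ is true.
  s4 (successors {s0, s3, s4}): φ is true.
  s5 (successors {s4, s5}): φ is true.
For instance, at s1:
  At s1: s ∨ r is true, □s is true, so (s ∨ r) ∧ □s is true.
    At s1: □s requires s at every successor {s1, s5}.
      At s1: s is true.
      At s5: s is true.
    So □s is true at s1.
Satisfying worlds: {s0, s1, s2, s3, s4, s5}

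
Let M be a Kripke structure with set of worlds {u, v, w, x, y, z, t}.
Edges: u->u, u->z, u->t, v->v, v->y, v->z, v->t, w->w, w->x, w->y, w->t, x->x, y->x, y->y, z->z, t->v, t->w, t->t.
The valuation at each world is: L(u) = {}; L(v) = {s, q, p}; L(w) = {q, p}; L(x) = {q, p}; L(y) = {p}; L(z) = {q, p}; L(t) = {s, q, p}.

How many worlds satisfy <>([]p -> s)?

Recall that []ψ holds at a world iff ψ holds at every accessible world, and <>ψ holds iff ψ holds at some accessible world.
Let φ = <>([]p -> s). Evaluate φ at each world:
  u (successors {u, z, t}): φ is true.
  v (successors {v, y, z, t}): φ is true.
  w (successors {w, x, y, t}): φ is true.
  x (successors {x}): φ is false.
  y (successors {x, y}): φ is false.
  z (successors {z}): φ is false.
  t (successors {v, w, t}): φ is true.
For instance, at z:
  At z: <>([]p -> s) requires []p -> s at some successor in {z}.
    At z: []p -> s is false.
  So <>([]p -> s) is false at z.
Satisfying worlds: {u, v, w, t}

4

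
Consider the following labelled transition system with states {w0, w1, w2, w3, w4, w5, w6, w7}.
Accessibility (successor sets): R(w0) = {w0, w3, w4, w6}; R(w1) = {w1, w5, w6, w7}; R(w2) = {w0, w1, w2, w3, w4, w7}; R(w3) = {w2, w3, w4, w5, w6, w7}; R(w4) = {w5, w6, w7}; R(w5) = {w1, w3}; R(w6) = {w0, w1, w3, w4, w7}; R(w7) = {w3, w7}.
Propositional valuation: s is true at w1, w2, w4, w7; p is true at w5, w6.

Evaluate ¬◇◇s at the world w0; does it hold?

No

At w0: ◇◇s is true, so ¬◇◇s is false.
  At w0: ◇◇s requires ◇s at some successor in {w0, w3, w4, w6}.
    ◇s holds at w0, so ◇◇s is true at w0.
      At w0: ◇s requires s at some successor in {w0, w3, w4, w6}.
        s holds at w4, so ◇s is true at w0.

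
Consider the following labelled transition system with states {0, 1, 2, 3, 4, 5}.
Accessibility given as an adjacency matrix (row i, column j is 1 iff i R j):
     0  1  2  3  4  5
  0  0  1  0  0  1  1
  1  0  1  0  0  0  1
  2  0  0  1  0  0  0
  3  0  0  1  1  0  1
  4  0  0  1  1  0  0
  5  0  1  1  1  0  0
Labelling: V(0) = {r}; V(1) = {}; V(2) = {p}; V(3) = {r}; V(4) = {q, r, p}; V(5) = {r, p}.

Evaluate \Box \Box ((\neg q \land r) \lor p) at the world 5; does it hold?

No

At 5: \Box \Box ((\neg q \land r) \lor p) requires \Box ((\neg q \land r) \lor p) at every successor {1, 2, 3}.
  \Box ((\neg q \land r) \lor p) fails at 1, so \Box \Box ((\neg q \land r) \lor p) is false at 5.
    At 1: \Box ((\neg q \land r) \lor p) requires (\neg q \land r) \lor p at every successor {1, 5}.
      (\neg q \land r) \lor p fails at 1, so \Box ((\neg q \land r) \lor p) is false at 1.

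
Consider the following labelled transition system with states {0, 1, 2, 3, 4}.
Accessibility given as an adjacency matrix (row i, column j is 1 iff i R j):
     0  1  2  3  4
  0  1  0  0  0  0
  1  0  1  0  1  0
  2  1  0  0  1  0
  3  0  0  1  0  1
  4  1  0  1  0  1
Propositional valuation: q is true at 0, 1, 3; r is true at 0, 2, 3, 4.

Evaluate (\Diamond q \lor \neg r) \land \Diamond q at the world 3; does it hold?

At 3: \Diamond q \lor \neg r is false, \Diamond q is false, so (\Diamond q \lor \neg r) \land \Diamond q is false.
  At 3: \Diamond q is false, \neg r is false, so \Diamond q \lor \neg r is false.
    At 3: \Diamond q requires q at some successor in {2, 4}.
      At 2: q is false.
      At 4: q is false.
    So \Diamond q is false at 3.
  At 3: \Diamond q requires q at some successor in {2, 4}.
    At 2: q is false.
    At 4: q is false.
  So \Diamond q is false at 3.

No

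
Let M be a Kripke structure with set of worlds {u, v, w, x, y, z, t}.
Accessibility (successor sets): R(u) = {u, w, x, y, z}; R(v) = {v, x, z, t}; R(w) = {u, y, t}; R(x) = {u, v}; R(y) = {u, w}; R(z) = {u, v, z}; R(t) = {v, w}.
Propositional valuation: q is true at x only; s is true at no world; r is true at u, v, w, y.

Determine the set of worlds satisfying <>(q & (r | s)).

none

Recall that <>ψ holds at a world iff ψ holds at some accessible world.
Let φ = <>(q & (r | s)). Evaluate φ at each world:
  u (successors {u, w, x, y, z}): φ is false.
  v (successors {v, x, z, t}): φ is false.
  w (successors {u, y, t}): φ is false.
  x (successors {u, v}): φ is false.
  y (successors {u, w}): φ is false.
  z (successors {u, v, z}): φ is false.
  t (successors {v, w}): φ is false.
For instance, at w:
  At w: <>(q & (r | s)) requires q & (r | s) at some successor in {u, y, t}.
    At u: q & (r | s) is false.
    At y: q & (r | s) is false.
    At t: q & (r | s) is false.
  So <>(q & (r | s)) is false at w.
Satisfying worlds: none.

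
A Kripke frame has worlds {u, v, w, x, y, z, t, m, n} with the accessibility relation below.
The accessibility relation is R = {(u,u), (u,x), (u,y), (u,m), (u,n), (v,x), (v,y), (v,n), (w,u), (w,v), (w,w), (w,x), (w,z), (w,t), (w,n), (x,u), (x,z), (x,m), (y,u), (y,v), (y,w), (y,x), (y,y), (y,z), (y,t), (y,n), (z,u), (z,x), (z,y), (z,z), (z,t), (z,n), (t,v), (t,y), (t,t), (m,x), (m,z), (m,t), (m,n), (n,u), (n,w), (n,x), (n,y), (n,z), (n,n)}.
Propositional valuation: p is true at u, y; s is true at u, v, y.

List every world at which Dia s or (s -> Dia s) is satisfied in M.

Recall that Dia ψ holds at a world iff ψ holds at some accessible world.
Let φ = Dia s or (s -> Dia s). Evaluate φ at each world:
  u (successors {u, x, y, m, n}): φ is true.
  v (successors {x, y, n}): φ is true.
  w (successors {u, v, w, x, z, t, n}): φ is true.
  x (successors {u, z, m}): φ is true.
  y (successors {u, v, w, x, y, z, t, n}): φ is true.
  z (successors {u, x, y, z, t, n}): φ is true.
  t (successors {v, y, t}): φ is true.
  m (successors {x, z, t, n}): φ is true.
  n (successors {u, w, x, y, z, n}): φ is true.
For instance, at y:
  At y: Dia s is true, s -> Dia s is true, so Dia s or (s -> Dia s) is true.
    At y: Dia s requires s at some successor in {u, v, w, x, y, z, t, n}.
      s holds at u, so Dia s is true at y.
    At y: s is true, Dia s is true, so s -> Dia s is true.
      At y: Dia s requires s at some successor in {u, v, w, x, y, z, t, n}.
        s holds at u, so Dia s is true at y.
Satisfying worlds: {u, v, w, x, y, z, t, m, n}

u, v, w, x, y, z, t, m, n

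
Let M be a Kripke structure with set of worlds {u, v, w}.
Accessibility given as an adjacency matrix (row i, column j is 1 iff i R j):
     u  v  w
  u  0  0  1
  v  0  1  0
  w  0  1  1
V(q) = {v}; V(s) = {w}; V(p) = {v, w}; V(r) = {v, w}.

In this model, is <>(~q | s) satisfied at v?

At v: <>(~q | s) requires ~q | s at some successor in {v}.
  At v: ~q | s is false.
So <>(~q | s) is false at v.

No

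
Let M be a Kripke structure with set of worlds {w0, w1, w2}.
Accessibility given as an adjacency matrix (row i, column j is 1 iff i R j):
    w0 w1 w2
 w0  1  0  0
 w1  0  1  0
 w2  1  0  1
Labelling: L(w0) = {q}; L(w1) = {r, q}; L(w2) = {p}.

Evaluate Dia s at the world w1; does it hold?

No

At w1: Dia s requires s at some successor in {w1}.
  At w1: s is false.
So Dia s is false at w1.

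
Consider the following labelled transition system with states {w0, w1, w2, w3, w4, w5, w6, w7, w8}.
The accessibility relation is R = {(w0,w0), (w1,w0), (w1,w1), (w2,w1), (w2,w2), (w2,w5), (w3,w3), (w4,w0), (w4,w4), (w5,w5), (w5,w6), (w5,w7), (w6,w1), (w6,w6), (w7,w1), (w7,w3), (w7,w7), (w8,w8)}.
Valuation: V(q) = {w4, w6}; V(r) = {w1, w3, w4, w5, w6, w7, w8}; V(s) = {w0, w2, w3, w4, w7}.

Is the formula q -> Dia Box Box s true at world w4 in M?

At w4: q is true, Dia Box Box s is true, so q -> Dia Box Box s is true.
  At w4: Dia Box Box s requires Box Box s at some successor in {w0, w4}.
    Box Box s holds at w0, so Dia Box Box s is true at w4.
      At w0: Box Box s requires Box s at every successor {w0}.
        At w0: Box s is true.
      So Box Box s is true at w0.

Yes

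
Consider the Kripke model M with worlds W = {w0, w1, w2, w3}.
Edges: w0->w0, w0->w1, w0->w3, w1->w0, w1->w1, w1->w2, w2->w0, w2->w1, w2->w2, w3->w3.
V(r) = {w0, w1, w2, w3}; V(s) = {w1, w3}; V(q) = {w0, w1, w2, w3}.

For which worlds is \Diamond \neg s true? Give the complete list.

Let φ = \Diamond \neg s. Evaluate φ at each world:
  w0 (successors {w0, w1, w3}): φ is true.
  w1 (successors {w0, w1, w2}): φ is true.
  w2 (successors {w0, w1, w2}): φ is true.
  w3 (successors {w3}): φ is false.
For instance, at w2:
  At w2: \Diamond \neg s requires \neg s at some successor in {w0, w1, w2}.
    \neg s holds at w0, so \Diamond \neg s is true at w2.
Satisfying worlds: {w0, w1, w2}

w0, w1, w2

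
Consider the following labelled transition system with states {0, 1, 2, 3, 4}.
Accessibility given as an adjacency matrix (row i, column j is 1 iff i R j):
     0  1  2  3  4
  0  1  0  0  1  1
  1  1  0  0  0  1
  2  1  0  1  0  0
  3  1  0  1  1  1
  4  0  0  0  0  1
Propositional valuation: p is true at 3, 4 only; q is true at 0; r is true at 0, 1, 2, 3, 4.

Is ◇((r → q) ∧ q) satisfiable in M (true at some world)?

Yes

Let φ = ◇((r → q) ∧ q). Evaluate φ at each world:
  0 (successors {0, 3, 4}): φ is true.
  1 (successors {0, 4}): φ is true.
  2 (successors {0, 2}): φ is true.
  3 (successors {0, 2, 3, 4}): φ is true.
  4 (successors {4}): φ is false.
Detail at 0 (witness):
  At 0: ◇((r → q) ∧ q) requires (r → q) ∧ q at some successor in {0, 3, 4}.
    (r → q) ∧ q holds at 0, so ◇((r → q) ∧ q) is true at 0.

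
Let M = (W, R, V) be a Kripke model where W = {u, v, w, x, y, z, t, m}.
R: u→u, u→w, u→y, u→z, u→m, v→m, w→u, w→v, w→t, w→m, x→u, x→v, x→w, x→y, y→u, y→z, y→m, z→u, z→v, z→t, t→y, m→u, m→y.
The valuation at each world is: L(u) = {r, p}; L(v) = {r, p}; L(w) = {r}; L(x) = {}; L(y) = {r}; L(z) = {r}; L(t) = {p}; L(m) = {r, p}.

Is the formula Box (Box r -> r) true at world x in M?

Recall that Box ψ holds at a world iff ψ holds at every accessible world, and Dia ψ holds iff ψ holds at some accessible world.
At x: Box (Box r -> r) requires Box r -> r at every successor {u, v, w, y}.
  At u: Box r -> r is true.
  At v: Box r -> r is true.
  At w: Box r -> r is true.
  At y: Box r -> r is true.
So Box (Box r -> r) is true at x.

Yes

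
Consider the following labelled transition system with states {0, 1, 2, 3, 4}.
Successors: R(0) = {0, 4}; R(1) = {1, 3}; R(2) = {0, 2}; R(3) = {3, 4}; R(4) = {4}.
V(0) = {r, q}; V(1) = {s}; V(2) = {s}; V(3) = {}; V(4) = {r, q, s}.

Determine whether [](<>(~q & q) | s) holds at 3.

At 3: [](<>(~q & q) | s) requires <>(~q & q) | s at every successor {3, 4}.
  <>(~q & q) | s fails at 3, so [](<>(~q & q) | s) is false at 3.
    At 3: <>(~q & q) is false, s is false, so <>(~q & q) | s is false.
      At 3: <>(~q & q) requires ~q & q at some successor in {3, 4}.
        At 3: ~q & q is false.
        At 4: ~q & q is false.
      So <>(~q & q) is false at 3.

No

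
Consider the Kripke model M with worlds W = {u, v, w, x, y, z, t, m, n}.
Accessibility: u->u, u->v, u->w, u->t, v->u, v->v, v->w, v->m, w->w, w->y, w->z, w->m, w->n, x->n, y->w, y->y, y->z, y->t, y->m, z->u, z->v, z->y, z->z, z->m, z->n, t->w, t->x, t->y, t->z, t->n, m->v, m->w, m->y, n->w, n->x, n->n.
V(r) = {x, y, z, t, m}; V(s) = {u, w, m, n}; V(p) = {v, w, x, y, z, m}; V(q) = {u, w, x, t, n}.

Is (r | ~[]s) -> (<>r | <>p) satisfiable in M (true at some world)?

Yes

Recall that []ψ holds at a world iff ψ holds at every accessible world, and <>ψ holds iff ψ holds at some accessible world.
Let φ = (r | ~[]s) -> (<>r | <>p). Evaluate φ at each world:
  u (successors {u, v, w, t}): φ is true.
  v (successors {u, v, w, m}): φ is true.
  w (successors {w, y, z, m, n}): φ is true.
  x (successors {n}): φ is false.
  y (successors {w, y, z, t, m}): φ is true.
  z (successors {u, v, y, z, m, n}): φ is true.
  t (successors {w, x, y, z, n}): φ is true.
  m (successors {v, w, y}): φ is true.
  n (successors {w, x, n}): φ is true.
Detail at u (witness):
  At u: r | ~[]s is true, <>r | <>p is true, so (r | ~[]s) -> (<>r | <>p) is true.
    At u: r is false, ~[]s is true, so r | ~[]s is true.
      At u: []s is false, so ~[]s is true.
    At u: <>r is true, <>p is true, so <>r | <>p is true.
      At u: <>r requires r at some successor in {u, v, w, t}.
        r holds at t, so <>r is true at u.
      At u: <>p requires p at some successor in {u, v, w, t}.
        p holds at v, so <>p is true at u.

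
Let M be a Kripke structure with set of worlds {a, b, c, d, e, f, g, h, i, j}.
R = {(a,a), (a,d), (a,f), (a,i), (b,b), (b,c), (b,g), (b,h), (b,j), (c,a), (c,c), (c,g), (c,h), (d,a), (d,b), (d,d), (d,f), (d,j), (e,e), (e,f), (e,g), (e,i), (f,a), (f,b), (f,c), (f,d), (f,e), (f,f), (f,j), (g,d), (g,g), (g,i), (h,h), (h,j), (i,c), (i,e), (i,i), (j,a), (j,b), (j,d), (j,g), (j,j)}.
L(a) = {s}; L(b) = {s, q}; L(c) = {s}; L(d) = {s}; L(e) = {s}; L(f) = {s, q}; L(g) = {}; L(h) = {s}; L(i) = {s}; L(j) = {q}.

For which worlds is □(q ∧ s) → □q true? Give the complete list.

Let φ = □(q ∧ s) → □q. Evaluate φ at each world:
  a (successors {a, d, f, i}): φ is true.
  b (successors {b, c, g, h, j}): φ is true.
  c (successors {a, c, g, h}): φ is true.
  d (successors {a, b, d, f, j}): φ is true.
  e (successors {e, f, g, i}): φ is true.
  f (successors {a, b, c, d, e, f, j}): φ is true.
  g (successors {d, g, i}): φ is true.
  h (successors {h, j}): φ is true.
  i (successors {c, e, i}): φ is true.
  j (successors {a, b, d, g, j}): φ is true.
For instance, at e:
  At e: □(q ∧ s) is false, □q is false, so □(q ∧ s) → □q is true.
    At e: □(q ∧ s) requires q ∧ s at every successor {e, f, g, i}.
      q ∧ s fails at e, so □(q ∧ s) is false at e.
    At e: □q requires q at every successor {e, f, g, i}.
      q fails at e, so □q is false at e.
Satisfying worlds: {a, b, c, d, e, f, g, h, i, j}

a, b, c, d, e, f, g, h, i, j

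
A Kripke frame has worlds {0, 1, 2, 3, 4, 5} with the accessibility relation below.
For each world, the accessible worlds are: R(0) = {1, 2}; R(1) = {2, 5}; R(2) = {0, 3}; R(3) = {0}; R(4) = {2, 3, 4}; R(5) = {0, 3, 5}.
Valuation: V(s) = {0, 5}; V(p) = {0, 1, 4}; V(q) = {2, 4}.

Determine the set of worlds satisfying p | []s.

0, 1, 3, 4

Let φ = p | []s. Evaluate φ at each world:
  0 (successors {1, 2}): φ is true.
  1 (successors {2, 5}): φ is true.
  2 (successors {0, 3}): φ is false.
  3 (successors {0}): φ is true.
  4 (successors {2, 3, 4}): φ is true.
  5 (successors {0, 3, 5}): φ is false.
For instance, at 1:
  At 1: p is true, []s is false, so p | []s is true.
    At 1: []s requires s at every successor {2, 5}.
      s fails at 2, so []s is false at 1.
Satisfying worlds: {0, 1, 3, 4}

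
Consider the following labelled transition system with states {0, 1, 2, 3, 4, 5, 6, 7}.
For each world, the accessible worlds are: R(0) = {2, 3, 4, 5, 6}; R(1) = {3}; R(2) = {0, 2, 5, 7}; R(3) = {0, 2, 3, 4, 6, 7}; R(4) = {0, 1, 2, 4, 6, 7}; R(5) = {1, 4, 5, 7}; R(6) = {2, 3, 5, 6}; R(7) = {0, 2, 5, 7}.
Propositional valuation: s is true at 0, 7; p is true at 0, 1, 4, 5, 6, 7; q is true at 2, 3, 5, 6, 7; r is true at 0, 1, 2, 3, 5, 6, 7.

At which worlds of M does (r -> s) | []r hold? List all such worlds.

0, 1, 2, 4, 6, 7

Let φ = (r -> s) | []r. Evaluate φ at each world:
  0 (successors {2, 3, 4, 5, 6}): φ is true.
  1 (successors {3}): φ is true.
  2 (successors {0, 2, 5, 7}): φ is true.
  3 (successors {0, 2, 3, 4, 6, 7}): φ is false.
  4 (successors {0, 1, 2, 4, 6, 7}): φ is true.
  5 (successors {1, 4, 5, 7}): φ is false.
  6 (successors {2, 3, 5, 6}): φ is true.
  7 (successors {0, 2, 5, 7}): φ is true.
For instance, at 7:
  At 7: r -> s is true, []r is true, so (r -> s) | []r is true.
    At 7: []r requires r at every successor {0, 2, 5, 7}.
      At 0: r is true.
      At 2: r is true.
      At 5: r is true.
      At 7: r is true.
    So []r is true at 7.
Satisfying worlds: {0, 1, 2, 4, 6, 7}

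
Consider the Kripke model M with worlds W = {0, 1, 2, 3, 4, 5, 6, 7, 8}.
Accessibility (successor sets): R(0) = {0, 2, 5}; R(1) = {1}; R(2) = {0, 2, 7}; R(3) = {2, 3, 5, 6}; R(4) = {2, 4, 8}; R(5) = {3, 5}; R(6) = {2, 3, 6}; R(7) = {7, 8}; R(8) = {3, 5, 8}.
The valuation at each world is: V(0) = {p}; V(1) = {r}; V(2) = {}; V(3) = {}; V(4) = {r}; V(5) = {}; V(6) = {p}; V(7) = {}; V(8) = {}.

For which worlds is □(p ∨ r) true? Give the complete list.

Recall that □ψ holds at a world iff ψ holds at every accessible world, and ◇ψ holds iff ψ holds at some accessible world.
Let φ = □(p ∨ r). Evaluate φ at each world:
  0 (successors {0, 2, 5}): φ is false.
  1 (successors {1}): φ is true.
  2 (successors {0, 2, 7}): φ is false.
  3 (successors {2, 3, 5, 6}): φ is false.
  4 (successors {2, 4, 8}): φ is false.
  5 (successors {3, 5}): φ is false.
  6 (successors {2, 3, 6}): φ is false.
  7 (successors {7, 8}): φ is false.
  8 (successors {3, 5, 8}): φ is false.
For instance, at 6:
  At 6: □(p ∨ r) requires p ∨ r at every successor {2, 3, 6}.
    p ∨ r fails at 2, so □(p ∨ r) is false at 6.
Satisfying worlds: {1}

1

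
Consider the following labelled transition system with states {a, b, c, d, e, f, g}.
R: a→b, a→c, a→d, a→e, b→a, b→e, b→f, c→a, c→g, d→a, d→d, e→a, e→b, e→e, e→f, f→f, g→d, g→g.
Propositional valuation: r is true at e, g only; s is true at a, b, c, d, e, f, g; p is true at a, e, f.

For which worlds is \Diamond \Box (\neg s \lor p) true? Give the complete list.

Recall that \Box ψ holds at a world iff ψ holds at every accessible world, and \Diamond ψ holds iff ψ holds at some accessible world.
Let φ = \Diamond \Box (\neg s \lor p). Evaluate φ at each world:
  a (successors {b, c, d, e}): φ is true.
  b (successors {a, e, f}): φ is true.
  c (successors {a, g}): φ is false.
  d (successors {a, d}): φ is false.
  e (successors {a, b, e, f}): φ is true.
  f (successors {f}): φ is true.
  g (successors {d, g}): φ is false.
For instance, at f:
  At f: \Diamond \Box (\neg s \lor p) requires \Box (\neg s \lor p) at some successor in {f}.
    \Box (\neg s \lor p) holds at f, so \Diamond \Box (\neg s \lor p) is true at f.
      At f: \Box (\neg s \lor p) requires \neg s \lor p at every successor {f}.
        At f: \neg s \lor p is true.
      So \Box (\neg s \lor p) is true at f.
Satisfying worlds: {a, b, e, f}

a, b, e, f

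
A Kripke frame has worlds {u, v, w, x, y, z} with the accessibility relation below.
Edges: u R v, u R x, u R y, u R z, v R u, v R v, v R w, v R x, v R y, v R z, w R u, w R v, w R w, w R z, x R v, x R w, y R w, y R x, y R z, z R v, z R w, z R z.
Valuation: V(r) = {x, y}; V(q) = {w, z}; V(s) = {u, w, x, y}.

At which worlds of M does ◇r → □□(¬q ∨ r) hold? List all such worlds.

Recall that □ψ holds at a world iff ψ holds at every accessible world, and ◇ψ holds iff ψ holds at some accessible world.
Let φ = ◇r → □□(¬q ∨ r). Evaluate φ at each world:
  u (successors {v, x, y, z}): φ is false.
  v (successors {u, v, w, x, y, z}): φ is false.
  w (successors {u, v, w, z}): φ is true.
  x (successors {v, w}): φ is true.
  y (successors {w, x, z}): φ is false.
  z (successors {v, w, z}): φ is true.
For instance, at v:
  At v: ◇r is true, □□(¬q ∨ r) is false, so ◇r → □□(¬q ∨ r) is false.
    At v: ◇r requires r at some successor in {u, v, w, x, y, z}.
      r holds at x, so ◇r is true at v.
    At v: □□(¬q ∨ r) requires □(¬q ∨ r) at every successor {u, v, w, x, y, z}.
      □(¬q ∨ r) fails at u, so □□(¬q ∨ r) is false at v.
Satisfying worlds: {w, x, z}

w, x, z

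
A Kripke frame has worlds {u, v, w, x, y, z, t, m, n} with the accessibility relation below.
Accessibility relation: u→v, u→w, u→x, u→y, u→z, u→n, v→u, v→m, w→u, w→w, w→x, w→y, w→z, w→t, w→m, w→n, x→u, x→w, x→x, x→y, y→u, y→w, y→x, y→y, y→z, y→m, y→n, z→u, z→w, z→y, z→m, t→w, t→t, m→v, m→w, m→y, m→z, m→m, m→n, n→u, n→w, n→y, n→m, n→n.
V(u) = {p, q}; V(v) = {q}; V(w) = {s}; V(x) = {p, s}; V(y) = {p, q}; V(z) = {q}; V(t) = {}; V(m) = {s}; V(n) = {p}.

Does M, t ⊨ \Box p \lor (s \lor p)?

At t: \Box p is false, s \lor p is false, so \Box p \lor (s \lor p) is false.
  At t: \Box p requires p at every successor {w, t}.
    p fails at w, so \Box p is false at t.

No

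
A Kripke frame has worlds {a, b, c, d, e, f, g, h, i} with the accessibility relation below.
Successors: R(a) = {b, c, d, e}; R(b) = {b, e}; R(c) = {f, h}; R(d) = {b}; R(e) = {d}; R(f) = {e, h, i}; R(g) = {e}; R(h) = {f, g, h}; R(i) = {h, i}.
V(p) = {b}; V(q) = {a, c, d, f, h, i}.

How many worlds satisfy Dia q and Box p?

Let φ = Dia q and Box p. Evaluate φ at each world:
  a (successors {b, c, d, e}): φ is false.
  b (successors {b, e}): φ is false.
  c (successors {f, h}): φ is false.
  d (successors {b}): φ is false.
  e (successors {d}): φ is false.
  f (successors {e, h, i}): φ is false.
  g (successors {e}): φ is false.
  h (successors {f, g, h}): φ is false.
  i (successors {h, i}): φ is false.
For instance, at g:
  At g: Dia q is false, Box p is false, so Dia q and Box p is false.
    At g: Dia q requires q at some successor in {e}.
      At e: q is false.
    So Dia q is false at g.
    At g: Box p requires p at every successor {e}.
      p fails at e, so Box p is false at g.
Satisfying worlds: none.

0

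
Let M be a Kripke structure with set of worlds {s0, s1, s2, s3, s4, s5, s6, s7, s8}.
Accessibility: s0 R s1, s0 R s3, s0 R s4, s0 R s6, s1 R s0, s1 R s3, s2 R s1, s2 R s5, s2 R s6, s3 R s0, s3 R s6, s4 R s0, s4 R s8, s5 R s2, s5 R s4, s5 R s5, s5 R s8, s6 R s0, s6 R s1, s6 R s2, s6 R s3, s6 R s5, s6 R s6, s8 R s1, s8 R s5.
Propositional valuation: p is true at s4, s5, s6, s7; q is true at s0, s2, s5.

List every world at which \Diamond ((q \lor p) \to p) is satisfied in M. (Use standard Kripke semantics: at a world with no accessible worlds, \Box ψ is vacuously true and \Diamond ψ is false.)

s0, s1, s2, s3, s4, s5, s6, s8

Let φ = \Diamond ((q \lor p) \to p). Evaluate φ at each world:
  s0 (successors {s1, s3, s4, s6}): φ is true.
  s1 (successors {s0, s3}): φ is true.
  s2 (successors {s1, s5, s6}): φ is true.
  s3 (successors {s0, s6}): φ is true.
  s4 (successors {s0, s8}): φ is true.
  s5 (successors {s2, s4, s5, s8}): φ is true.
  s6 (successors {s0, s1, s2, s3, s5, s6}): φ is true.
  s7 (successors ∅): φ is false.
  s8 (successors {s1, s5}): φ is true.
For instance, at s1:
  At s1: \Diamond ((q \lor p) \to p) requires (q \lor p) \to p at some successor in {s0, s3}.
    (q \lor p) \to p holds at s3, so \Diamond ((q \lor p) \to p) is true at s1.
Satisfying worlds: {s0, s1, s2, s3, s4, s5, s6, s8}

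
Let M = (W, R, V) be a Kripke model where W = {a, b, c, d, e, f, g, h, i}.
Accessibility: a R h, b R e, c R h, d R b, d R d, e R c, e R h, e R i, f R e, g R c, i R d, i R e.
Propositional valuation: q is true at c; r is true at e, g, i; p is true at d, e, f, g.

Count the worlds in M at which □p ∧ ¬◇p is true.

1

Let φ = □p ∧ ¬◇p. Evaluate φ at each world:
  a (successors {h}): φ is false.
  b (successors {e}): φ is false.
  c (successors {h}): φ is false.
  d (successors {b, d}): φ is false.
  e (successors {c, h, i}): φ is false.
  f (successors {e}): φ is false.
  g (successors {c}): φ is false.
  h (successors ∅): φ is true.
  i (successors {d, e}): φ is false.
For instance, at g:
  At g: □p is false, ¬◇p is true, so □p ∧ ¬◇p is false.
    At g: □p requires p at every successor {c}.
      p fails at c, so □p is false at g.
    At g: ◇p is false, so ¬◇p is true.
      At g: ◇p requires p at some successor in {c}.
        At c: p is false.
      So ◇p is false at g.
Satisfying worlds: {h}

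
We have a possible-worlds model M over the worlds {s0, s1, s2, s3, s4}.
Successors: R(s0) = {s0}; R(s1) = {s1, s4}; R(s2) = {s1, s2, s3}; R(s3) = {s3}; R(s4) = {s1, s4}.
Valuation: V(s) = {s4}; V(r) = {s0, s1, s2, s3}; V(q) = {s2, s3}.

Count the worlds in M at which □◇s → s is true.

4

Let φ = □◇s → s. Evaluate φ at each world:
  s0 (successors {s0}): φ is true.
  s1 (successors {s1, s4}): φ is false.
  s2 (successors {s1, s2, s3}): φ is true.
  s3 (successors {s3}): φ is true.
  s4 (successors {s1, s4}): φ is true.
For instance, at s0:
  At s0: □◇s is false, s is false, so □◇s → s is true.
    At s0: □◇s requires ◇s at every successor {s0}.
      ◇s fails at s0, so □◇s is false at s0.
Satisfying worlds: {s0, s2, s3, s4}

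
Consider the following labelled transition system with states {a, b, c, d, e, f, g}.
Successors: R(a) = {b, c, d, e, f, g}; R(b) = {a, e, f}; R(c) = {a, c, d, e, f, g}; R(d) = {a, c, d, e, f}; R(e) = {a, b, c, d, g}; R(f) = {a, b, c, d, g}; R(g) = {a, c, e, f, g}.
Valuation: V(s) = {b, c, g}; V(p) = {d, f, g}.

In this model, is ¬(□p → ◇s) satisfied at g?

No

Recall that □ψ holds at a world iff ψ holds at every accessible world, and ◇ψ holds iff ψ holds at some accessible world.
At g: □p → ◇s is true, so ¬(□p → ◇s) is false.
  At g: □p is false, ◇s is true, so □p → ◇s is true.
    At g: □p requires p at every successor {a, c, e, f, g}.
      p fails at a, so □p is false at g.
    At g: ◇s requires s at some successor in {a, c, e, f, g}.
      s holds at c, so ◇s is true at g.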